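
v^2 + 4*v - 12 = (v - 2)*(v + 6)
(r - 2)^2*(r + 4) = r^3 - 12*r + 16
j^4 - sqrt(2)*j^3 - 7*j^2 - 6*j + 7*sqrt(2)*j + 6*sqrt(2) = (j - 3)*(j + 1)*(j + 2)*(j - sqrt(2))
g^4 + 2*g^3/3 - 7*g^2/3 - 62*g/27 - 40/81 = (g - 5/3)*(g + 1/3)*(g + 2/3)*(g + 4/3)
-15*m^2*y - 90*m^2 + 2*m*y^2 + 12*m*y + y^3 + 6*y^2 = (-3*m + y)*(5*m + y)*(y + 6)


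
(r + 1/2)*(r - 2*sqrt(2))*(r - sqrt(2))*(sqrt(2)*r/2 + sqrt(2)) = sqrt(2)*r^4/2 - 3*r^3 + 5*sqrt(2)*r^3/4 - 15*r^2/2 + 5*sqrt(2)*r^2/2 - 3*r + 5*sqrt(2)*r + 2*sqrt(2)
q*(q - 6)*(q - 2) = q^3 - 8*q^2 + 12*q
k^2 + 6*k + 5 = (k + 1)*(k + 5)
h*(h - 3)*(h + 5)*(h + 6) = h^4 + 8*h^3 - 3*h^2 - 90*h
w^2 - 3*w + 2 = (w - 2)*(w - 1)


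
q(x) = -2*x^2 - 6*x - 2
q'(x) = -4*x - 6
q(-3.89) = -8.92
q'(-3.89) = 9.56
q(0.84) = -8.45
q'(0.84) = -9.36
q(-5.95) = -37.10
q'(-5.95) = 17.80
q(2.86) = -35.52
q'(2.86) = -17.44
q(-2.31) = 1.19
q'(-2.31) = 3.24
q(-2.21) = 1.49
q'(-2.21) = 2.84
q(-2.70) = -0.38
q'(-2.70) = 4.80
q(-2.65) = -0.15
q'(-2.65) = 4.60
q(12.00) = -362.00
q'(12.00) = -54.00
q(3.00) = -38.00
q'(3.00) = -18.00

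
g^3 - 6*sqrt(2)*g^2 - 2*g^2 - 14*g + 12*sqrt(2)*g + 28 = (g - 2)*(g - 7*sqrt(2))*(g + sqrt(2))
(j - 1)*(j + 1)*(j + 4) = j^3 + 4*j^2 - j - 4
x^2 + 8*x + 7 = (x + 1)*(x + 7)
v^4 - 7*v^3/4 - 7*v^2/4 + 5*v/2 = v*(v - 2)*(v - 1)*(v + 5/4)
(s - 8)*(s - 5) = s^2 - 13*s + 40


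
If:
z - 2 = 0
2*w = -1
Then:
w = -1/2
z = 2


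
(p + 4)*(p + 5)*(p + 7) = p^3 + 16*p^2 + 83*p + 140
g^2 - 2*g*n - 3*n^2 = (g - 3*n)*(g + n)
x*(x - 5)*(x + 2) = x^3 - 3*x^2 - 10*x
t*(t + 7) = t^2 + 7*t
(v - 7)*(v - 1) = v^2 - 8*v + 7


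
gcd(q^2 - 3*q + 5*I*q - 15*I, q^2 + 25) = q + 5*I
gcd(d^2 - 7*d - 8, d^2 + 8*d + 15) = 1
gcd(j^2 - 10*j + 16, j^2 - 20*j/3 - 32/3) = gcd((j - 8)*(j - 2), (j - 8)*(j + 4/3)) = j - 8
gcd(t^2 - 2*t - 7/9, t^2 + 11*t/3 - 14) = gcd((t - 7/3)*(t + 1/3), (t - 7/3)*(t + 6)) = t - 7/3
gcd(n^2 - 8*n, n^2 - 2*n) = n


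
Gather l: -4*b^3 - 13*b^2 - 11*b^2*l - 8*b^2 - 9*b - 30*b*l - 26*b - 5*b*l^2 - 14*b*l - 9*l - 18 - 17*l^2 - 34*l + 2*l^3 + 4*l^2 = -4*b^3 - 21*b^2 - 35*b + 2*l^3 + l^2*(-5*b - 13) + l*(-11*b^2 - 44*b - 43) - 18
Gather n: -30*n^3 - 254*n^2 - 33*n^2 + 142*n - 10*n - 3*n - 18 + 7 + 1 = -30*n^3 - 287*n^2 + 129*n - 10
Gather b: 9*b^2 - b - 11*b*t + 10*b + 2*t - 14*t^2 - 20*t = 9*b^2 + b*(9 - 11*t) - 14*t^2 - 18*t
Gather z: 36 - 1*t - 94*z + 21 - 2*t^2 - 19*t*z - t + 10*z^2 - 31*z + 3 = -2*t^2 - 2*t + 10*z^2 + z*(-19*t - 125) + 60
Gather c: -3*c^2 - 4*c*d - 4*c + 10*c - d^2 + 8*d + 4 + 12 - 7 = -3*c^2 + c*(6 - 4*d) - d^2 + 8*d + 9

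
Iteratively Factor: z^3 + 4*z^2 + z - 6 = (z + 3)*(z^2 + z - 2) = (z + 2)*(z + 3)*(z - 1)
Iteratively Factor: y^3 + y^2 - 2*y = (y)*(y^2 + y - 2) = y*(y - 1)*(y + 2)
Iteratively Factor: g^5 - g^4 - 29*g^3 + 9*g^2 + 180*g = (g + 4)*(g^4 - 5*g^3 - 9*g^2 + 45*g) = (g - 3)*(g + 4)*(g^3 - 2*g^2 - 15*g) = (g - 5)*(g - 3)*(g + 4)*(g^2 + 3*g) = (g - 5)*(g - 3)*(g + 3)*(g + 4)*(g)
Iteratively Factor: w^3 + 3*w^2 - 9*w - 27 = (w + 3)*(w^2 - 9) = (w + 3)^2*(w - 3)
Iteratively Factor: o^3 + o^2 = (o)*(o^2 + o) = o*(o + 1)*(o)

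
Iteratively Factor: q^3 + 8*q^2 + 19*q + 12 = (q + 3)*(q^2 + 5*q + 4) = (q + 1)*(q + 3)*(q + 4)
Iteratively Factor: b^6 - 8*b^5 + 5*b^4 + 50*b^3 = (b)*(b^5 - 8*b^4 + 5*b^3 + 50*b^2) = b^2*(b^4 - 8*b^3 + 5*b^2 + 50*b) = b^2*(b - 5)*(b^3 - 3*b^2 - 10*b) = b^2*(b - 5)^2*(b^2 + 2*b) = b^3*(b - 5)^2*(b + 2)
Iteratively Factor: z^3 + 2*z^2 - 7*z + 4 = (z - 1)*(z^2 + 3*z - 4) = (z - 1)*(z + 4)*(z - 1)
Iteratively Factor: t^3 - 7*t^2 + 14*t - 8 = (t - 1)*(t^2 - 6*t + 8) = (t - 4)*(t - 1)*(t - 2)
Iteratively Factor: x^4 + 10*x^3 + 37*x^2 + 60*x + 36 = (x + 2)*(x^3 + 8*x^2 + 21*x + 18) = (x + 2)*(x + 3)*(x^2 + 5*x + 6) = (x + 2)*(x + 3)^2*(x + 2)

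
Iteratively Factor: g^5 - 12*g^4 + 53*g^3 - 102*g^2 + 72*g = (g)*(g^4 - 12*g^3 + 53*g^2 - 102*g + 72) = g*(g - 2)*(g^3 - 10*g^2 + 33*g - 36) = g*(g - 3)*(g - 2)*(g^2 - 7*g + 12) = g*(g - 3)^2*(g - 2)*(g - 4)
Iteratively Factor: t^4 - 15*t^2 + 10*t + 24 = (t + 4)*(t^3 - 4*t^2 + t + 6) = (t + 1)*(t + 4)*(t^2 - 5*t + 6) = (t - 2)*(t + 1)*(t + 4)*(t - 3)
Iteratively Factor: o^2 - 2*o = (o)*(o - 2)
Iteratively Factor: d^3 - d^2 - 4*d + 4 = (d - 1)*(d^2 - 4) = (d - 2)*(d - 1)*(d + 2)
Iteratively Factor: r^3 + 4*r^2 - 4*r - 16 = (r + 4)*(r^2 - 4) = (r - 2)*(r + 4)*(r + 2)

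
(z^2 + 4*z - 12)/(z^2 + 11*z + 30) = (z - 2)/(z + 5)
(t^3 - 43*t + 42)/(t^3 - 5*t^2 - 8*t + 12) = (t + 7)/(t + 2)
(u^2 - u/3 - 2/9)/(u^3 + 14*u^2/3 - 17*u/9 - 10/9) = 1/(u + 5)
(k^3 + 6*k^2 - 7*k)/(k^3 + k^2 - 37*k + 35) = k/(k - 5)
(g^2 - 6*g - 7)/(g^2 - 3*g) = (g^2 - 6*g - 7)/(g*(g - 3))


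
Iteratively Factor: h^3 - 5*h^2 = (h)*(h^2 - 5*h) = h*(h - 5)*(h)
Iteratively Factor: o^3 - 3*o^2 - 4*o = (o)*(o^2 - 3*o - 4) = o*(o - 4)*(o + 1)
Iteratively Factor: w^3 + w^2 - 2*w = (w)*(w^2 + w - 2) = w*(w - 1)*(w + 2)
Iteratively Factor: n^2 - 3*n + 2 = (n - 2)*(n - 1)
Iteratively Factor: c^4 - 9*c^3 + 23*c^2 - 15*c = (c - 1)*(c^3 - 8*c^2 + 15*c) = (c - 5)*(c - 1)*(c^2 - 3*c) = c*(c - 5)*(c - 1)*(c - 3)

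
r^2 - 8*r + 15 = (r - 5)*(r - 3)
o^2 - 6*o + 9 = (o - 3)^2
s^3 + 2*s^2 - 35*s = s*(s - 5)*(s + 7)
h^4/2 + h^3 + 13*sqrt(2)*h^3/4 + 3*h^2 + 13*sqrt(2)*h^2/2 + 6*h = h*(h/2 + 1)*(h + sqrt(2)/2)*(h + 6*sqrt(2))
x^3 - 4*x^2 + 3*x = x*(x - 3)*(x - 1)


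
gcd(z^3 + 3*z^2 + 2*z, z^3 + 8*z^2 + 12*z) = z^2 + 2*z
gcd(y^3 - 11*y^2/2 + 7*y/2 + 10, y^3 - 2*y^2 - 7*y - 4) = y^2 - 3*y - 4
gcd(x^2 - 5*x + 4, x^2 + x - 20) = x - 4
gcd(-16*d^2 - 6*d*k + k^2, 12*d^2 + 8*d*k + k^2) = 2*d + k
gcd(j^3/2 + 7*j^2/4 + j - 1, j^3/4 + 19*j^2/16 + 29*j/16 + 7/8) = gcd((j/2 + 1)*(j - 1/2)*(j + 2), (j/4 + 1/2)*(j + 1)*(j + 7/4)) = j + 2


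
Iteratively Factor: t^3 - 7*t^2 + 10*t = (t - 5)*(t^2 - 2*t) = t*(t - 5)*(t - 2)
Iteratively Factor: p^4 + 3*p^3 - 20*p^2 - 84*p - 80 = (p - 5)*(p^3 + 8*p^2 + 20*p + 16) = (p - 5)*(p + 2)*(p^2 + 6*p + 8) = (p - 5)*(p + 2)*(p + 4)*(p + 2)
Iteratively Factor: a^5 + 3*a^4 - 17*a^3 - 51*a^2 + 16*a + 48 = (a + 4)*(a^4 - a^3 - 13*a^2 + a + 12) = (a + 1)*(a + 4)*(a^3 - 2*a^2 - 11*a + 12) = (a + 1)*(a + 3)*(a + 4)*(a^2 - 5*a + 4) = (a - 4)*(a + 1)*(a + 3)*(a + 4)*(a - 1)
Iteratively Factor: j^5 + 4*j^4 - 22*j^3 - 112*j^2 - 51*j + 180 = (j + 4)*(j^4 - 22*j^2 - 24*j + 45) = (j + 3)*(j + 4)*(j^3 - 3*j^2 - 13*j + 15) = (j - 5)*(j + 3)*(j + 4)*(j^2 + 2*j - 3) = (j - 5)*(j + 3)^2*(j + 4)*(j - 1)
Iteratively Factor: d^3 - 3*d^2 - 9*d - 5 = (d - 5)*(d^2 + 2*d + 1) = (d - 5)*(d + 1)*(d + 1)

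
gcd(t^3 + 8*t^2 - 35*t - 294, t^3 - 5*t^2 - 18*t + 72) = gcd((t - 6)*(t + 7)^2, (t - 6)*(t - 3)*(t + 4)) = t - 6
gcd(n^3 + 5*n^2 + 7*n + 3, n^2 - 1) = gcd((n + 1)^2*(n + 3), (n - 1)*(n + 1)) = n + 1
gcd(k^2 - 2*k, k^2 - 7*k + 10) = k - 2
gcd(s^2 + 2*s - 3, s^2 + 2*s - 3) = s^2 + 2*s - 3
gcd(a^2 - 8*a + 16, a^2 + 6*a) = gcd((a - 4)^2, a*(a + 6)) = 1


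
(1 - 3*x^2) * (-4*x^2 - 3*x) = 12*x^4 + 9*x^3 - 4*x^2 - 3*x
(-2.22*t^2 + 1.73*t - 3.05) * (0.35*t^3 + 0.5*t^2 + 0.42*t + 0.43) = -0.777*t^5 - 0.5045*t^4 - 1.1349*t^3 - 1.753*t^2 - 0.5371*t - 1.3115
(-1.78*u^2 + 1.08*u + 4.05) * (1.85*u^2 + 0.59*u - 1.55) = -3.293*u^4 + 0.9478*u^3 + 10.8887*u^2 + 0.7155*u - 6.2775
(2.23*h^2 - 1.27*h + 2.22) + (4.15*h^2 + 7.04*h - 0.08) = 6.38*h^2 + 5.77*h + 2.14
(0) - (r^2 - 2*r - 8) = -r^2 + 2*r + 8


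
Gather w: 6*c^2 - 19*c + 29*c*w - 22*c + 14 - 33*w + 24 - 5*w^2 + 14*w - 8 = 6*c^2 - 41*c - 5*w^2 + w*(29*c - 19) + 30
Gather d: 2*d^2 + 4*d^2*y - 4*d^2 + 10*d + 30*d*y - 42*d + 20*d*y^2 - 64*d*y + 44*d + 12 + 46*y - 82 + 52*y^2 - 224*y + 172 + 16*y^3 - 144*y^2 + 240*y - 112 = d^2*(4*y - 2) + d*(20*y^2 - 34*y + 12) + 16*y^3 - 92*y^2 + 62*y - 10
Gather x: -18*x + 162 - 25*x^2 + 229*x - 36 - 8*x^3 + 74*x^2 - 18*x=-8*x^3 + 49*x^2 + 193*x + 126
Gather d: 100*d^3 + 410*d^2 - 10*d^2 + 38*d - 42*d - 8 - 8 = 100*d^3 + 400*d^2 - 4*d - 16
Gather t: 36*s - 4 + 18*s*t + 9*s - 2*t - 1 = 45*s + t*(18*s - 2) - 5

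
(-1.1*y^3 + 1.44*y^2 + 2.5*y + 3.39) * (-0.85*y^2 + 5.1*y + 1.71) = 0.935*y^5 - 6.834*y^4 + 3.338*y^3 + 12.3309*y^2 + 21.564*y + 5.7969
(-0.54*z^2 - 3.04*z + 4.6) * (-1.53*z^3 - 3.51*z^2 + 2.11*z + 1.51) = 0.8262*z^5 + 6.5466*z^4 + 2.493*z^3 - 23.3758*z^2 + 5.1156*z + 6.946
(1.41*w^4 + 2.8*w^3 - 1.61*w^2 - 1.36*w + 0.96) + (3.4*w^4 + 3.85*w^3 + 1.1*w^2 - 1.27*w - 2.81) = 4.81*w^4 + 6.65*w^3 - 0.51*w^2 - 2.63*w - 1.85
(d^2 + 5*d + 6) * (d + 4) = d^3 + 9*d^2 + 26*d + 24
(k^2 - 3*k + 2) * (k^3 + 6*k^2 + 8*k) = k^5 + 3*k^4 - 8*k^3 - 12*k^2 + 16*k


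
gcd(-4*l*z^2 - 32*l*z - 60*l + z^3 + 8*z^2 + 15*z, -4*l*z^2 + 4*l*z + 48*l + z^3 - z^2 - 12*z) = -4*l*z - 12*l + z^2 + 3*z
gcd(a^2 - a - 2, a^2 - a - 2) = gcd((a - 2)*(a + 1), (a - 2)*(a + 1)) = a^2 - a - 2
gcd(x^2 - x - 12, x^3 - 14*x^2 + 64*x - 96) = x - 4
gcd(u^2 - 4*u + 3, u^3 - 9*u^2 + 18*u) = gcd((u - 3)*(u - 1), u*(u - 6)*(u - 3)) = u - 3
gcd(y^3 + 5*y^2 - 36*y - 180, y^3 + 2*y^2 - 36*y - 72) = y^2 - 36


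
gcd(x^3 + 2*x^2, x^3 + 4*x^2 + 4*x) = x^2 + 2*x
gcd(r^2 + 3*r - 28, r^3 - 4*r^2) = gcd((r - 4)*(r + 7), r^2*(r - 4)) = r - 4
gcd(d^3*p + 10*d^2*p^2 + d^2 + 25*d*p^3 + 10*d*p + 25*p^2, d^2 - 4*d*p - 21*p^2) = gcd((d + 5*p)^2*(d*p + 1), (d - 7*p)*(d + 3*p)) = 1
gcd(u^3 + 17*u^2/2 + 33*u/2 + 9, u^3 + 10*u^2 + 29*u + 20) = u + 1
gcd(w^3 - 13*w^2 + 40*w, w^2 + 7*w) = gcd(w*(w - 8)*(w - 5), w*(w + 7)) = w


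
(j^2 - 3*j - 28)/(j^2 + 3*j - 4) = (j - 7)/(j - 1)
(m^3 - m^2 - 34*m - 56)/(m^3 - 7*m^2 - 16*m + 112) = (m + 2)/(m - 4)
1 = 1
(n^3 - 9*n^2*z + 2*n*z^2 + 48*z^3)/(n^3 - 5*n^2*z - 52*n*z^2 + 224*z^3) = (-n^2 + n*z + 6*z^2)/(-n^2 - 3*n*z + 28*z^2)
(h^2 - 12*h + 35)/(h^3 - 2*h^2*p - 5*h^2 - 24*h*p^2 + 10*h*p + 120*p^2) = (7 - h)/(-h^2 + 2*h*p + 24*p^2)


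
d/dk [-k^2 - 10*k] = -2*k - 10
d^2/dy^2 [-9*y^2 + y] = -18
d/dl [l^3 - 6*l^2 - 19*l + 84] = 3*l^2 - 12*l - 19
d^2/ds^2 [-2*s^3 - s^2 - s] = -12*s - 2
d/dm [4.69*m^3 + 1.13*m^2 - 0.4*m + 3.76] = 14.07*m^2 + 2.26*m - 0.4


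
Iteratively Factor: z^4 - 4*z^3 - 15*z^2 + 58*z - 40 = (z - 2)*(z^3 - 2*z^2 - 19*z + 20) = (z - 5)*(z - 2)*(z^2 + 3*z - 4) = (z - 5)*(z - 2)*(z - 1)*(z + 4)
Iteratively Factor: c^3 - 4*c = (c - 2)*(c^2 + 2*c) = c*(c - 2)*(c + 2)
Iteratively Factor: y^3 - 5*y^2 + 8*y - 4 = (y - 1)*(y^2 - 4*y + 4) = (y - 2)*(y - 1)*(y - 2)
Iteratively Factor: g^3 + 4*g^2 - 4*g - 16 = (g - 2)*(g^2 + 6*g + 8) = (g - 2)*(g + 2)*(g + 4)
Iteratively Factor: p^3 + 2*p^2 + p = (p + 1)*(p^2 + p) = p*(p + 1)*(p + 1)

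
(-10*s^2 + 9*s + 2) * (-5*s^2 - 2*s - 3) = 50*s^4 - 25*s^3 + 2*s^2 - 31*s - 6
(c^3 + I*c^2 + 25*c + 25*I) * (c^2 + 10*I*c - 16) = c^5 + 11*I*c^4 - c^3 + 259*I*c^2 - 650*c - 400*I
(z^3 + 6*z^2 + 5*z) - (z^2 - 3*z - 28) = z^3 + 5*z^2 + 8*z + 28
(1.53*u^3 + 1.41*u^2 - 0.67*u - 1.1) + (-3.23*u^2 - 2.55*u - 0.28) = 1.53*u^3 - 1.82*u^2 - 3.22*u - 1.38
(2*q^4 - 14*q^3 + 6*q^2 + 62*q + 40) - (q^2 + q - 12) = 2*q^4 - 14*q^3 + 5*q^2 + 61*q + 52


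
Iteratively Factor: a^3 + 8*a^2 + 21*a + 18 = (a + 3)*(a^2 + 5*a + 6) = (a + 3)^2*(a + 2)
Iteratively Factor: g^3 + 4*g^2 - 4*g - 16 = (g + 4)*(g^2 - 4) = (g - 2)*(g + 4)*(g + 2)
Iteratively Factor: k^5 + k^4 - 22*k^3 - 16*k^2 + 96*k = (k)*(k^4 + k^3 - 22*k^2 - 16*k + 96) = k*(k - 4)*(k^3 + 5*k^2 - 2*k - 24) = k*(k - 4)*(k + 3)*(k^2 + 2*k - 8) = k*(k - 4)*(k + 3)*(k + 4)*(k - 2)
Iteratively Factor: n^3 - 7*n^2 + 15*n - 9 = (n - 3)*(n^2 - 4*n + 3) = (n - 3)^2*(n - 1)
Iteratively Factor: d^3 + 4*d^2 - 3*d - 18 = (d - 2)*(d^2 + 6*d + 9) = (d - 2)*(d + 3)*(d + 3)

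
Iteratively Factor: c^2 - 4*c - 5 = (c + 1)*(c - 5)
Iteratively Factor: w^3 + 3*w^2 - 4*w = (w)*(w^2 + 3*w - 4) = w*(w + 4)*(w - 1)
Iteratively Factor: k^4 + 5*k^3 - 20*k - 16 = (k + 1)*(k^3 + 4*k^2 - 4*k - 16) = (k + 1)*(k + 4)*(k^2 - 4) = (k - 2)*(k + 1)*(k + 4)*(k + 2)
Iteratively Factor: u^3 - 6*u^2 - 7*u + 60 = (u - 4)*(u^2 - 2*u - 15) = (u - 4)*(u + 3)*(u - 5)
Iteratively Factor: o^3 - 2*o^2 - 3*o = (o + 1)*(o^2 - 3*o) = o*(o + 1)*(o - 3)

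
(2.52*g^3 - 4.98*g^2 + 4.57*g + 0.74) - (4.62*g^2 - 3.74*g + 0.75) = 2.52*g^3 - 9.6*g^2 + 8.31*g - 0.01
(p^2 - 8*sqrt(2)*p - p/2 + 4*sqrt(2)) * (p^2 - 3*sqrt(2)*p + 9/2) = p^4 - 11*sqrt(2)*p^3 - p^3/2 + 11*sqrt(2)*p^2/2 + 105*p^2/2 - 36*sqrt(2)*p - 105*p/4 + 18*sqrt(2)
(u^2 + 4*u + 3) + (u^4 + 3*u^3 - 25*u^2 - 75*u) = u^4 + 3*u^3 - 24*u^2 - 71*u + 3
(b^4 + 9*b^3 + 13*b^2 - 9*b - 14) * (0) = 0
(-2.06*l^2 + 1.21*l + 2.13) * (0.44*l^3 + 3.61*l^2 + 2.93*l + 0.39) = -0.9064*l^5 - 6.9042*l^4 - 0.7305*l^3 + 10.4312*l^2 + 6.7128*l + 0.8307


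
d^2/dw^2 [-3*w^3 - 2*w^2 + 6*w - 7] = -18*w - 4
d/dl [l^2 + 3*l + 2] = 2*l + 3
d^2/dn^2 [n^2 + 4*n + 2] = 2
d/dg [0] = 0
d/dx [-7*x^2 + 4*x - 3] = 4 - 14*x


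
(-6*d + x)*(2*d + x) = -12*d^2 - 4*d*x + x^2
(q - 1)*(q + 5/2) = q^2 + 3*q/2 - 5/2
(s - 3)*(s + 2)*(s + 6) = s^3 + 5*s^2 - 12*s - 36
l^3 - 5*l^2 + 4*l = l*(l - 4)*(l - 1)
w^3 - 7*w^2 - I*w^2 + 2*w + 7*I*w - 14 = (w - 7)*(w - 2*I)*(w + I)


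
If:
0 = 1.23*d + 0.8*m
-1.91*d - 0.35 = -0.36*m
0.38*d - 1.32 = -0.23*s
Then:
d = -0.14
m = 0.22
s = 5.97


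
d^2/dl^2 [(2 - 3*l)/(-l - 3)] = -22/(l + 3)^3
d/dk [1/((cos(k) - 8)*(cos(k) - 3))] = (2*cos(k) - 11)*sin(k)/((cos(k) - 8)^2*(cos(k) - 3)^2)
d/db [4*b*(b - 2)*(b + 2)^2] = 16*b^3 + 24*b^2 - 32*b - 32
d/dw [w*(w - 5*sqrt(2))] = 2*w - 5*sqrt(2)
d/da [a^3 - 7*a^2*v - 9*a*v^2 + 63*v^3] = 3*a^2 - 14*a*v - 9*v^2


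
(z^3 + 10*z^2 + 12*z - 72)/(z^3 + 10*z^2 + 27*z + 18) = (z^2 + 4*z - 12)/(z^2 + 4*z + 3)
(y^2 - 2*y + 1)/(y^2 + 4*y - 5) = (y - 1)/(y + 5)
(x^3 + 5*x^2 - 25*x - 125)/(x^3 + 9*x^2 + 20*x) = (x^2 - 25)/(x*(x + 4))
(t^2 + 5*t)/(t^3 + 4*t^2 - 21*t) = (t + 5)/(t^2 + 4*t - 21)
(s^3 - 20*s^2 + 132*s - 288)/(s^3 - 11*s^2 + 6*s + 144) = (s - 6)/(s + 3)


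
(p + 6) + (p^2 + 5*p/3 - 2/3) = p^2 + 8*p/3 + 16/3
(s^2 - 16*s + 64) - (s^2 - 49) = 113 - 16*s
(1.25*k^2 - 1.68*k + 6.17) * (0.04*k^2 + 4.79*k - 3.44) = 0.05*k^4 + 5.9203*k^3 - 12.1004*k^2 + 35.3335*k - 21.2248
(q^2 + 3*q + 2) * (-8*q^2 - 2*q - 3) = -8*q^4 - 26*q^3 - 25*q^2 - 13*q - 6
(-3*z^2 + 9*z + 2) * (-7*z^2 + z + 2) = 21*z^4 - 66*z^3 - 11*z^2 + 20*z + 4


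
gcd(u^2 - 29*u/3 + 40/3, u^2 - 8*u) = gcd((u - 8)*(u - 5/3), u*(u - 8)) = u - 8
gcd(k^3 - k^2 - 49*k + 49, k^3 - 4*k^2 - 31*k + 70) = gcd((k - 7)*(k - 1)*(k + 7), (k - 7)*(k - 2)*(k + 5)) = k - 7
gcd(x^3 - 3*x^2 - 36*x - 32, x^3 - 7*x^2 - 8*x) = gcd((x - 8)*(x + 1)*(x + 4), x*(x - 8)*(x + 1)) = x^2 - 7*x - 8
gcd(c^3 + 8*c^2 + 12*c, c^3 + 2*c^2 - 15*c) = c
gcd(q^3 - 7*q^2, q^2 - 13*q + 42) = q - 7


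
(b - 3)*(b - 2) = b^2 - 5*b + 6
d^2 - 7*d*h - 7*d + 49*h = (d - 7)*(d - 7*h)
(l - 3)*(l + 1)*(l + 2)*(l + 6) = l^4 + 6*l^3 - 7*l^2 - 48*l - 36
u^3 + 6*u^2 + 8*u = u*(u + 2)*(u + 4)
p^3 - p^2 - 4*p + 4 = (p - 2)*(p - 1)*(p + 2)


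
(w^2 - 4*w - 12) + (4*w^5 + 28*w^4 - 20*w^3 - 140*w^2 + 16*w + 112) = 4*w^5 + 28*w^4 - 20*w^3 - 139*w^2 + 12*w + 100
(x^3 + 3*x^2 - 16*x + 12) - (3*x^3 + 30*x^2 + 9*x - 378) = -2*x^3 - 27*x^2 - 25*x + 390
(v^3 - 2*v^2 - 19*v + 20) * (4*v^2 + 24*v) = 4*v^5 + 16*v^4 - 124*v^3 - 376*v^2 + 480*v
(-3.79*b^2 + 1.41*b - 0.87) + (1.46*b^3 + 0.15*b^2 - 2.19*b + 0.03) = 1.46*b^3 - 3.64*b^2 - 0.78*b - 0.84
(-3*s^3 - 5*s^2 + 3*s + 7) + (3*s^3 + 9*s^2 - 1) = 4*s^2 + 3*s + 6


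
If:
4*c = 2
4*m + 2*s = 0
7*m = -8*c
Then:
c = 1/2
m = -4/7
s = 8/7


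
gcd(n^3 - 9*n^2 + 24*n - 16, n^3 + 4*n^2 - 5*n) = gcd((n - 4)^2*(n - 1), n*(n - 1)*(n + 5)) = n - 1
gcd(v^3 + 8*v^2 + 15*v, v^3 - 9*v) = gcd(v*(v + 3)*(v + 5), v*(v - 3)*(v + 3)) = v^2 + 3*v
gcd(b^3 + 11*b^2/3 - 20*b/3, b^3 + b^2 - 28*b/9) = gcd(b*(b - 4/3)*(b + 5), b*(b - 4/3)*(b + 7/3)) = b^2 - 4*b/3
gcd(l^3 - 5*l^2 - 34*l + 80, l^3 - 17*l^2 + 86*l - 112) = l^2 - 10*l + 16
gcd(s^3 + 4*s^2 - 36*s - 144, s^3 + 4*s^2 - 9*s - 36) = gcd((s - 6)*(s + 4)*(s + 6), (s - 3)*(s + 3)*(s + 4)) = s + 4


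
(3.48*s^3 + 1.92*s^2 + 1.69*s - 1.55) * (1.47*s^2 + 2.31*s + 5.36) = 5.1156*s^5 + 10.8612*s^4 + 25.5723*s^3 + 11.9166*s^2 + 5.4779*s - 8.308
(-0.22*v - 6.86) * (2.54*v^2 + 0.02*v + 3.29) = -0.5588*v^3 - 17.4288*v^2 - 0.861*v - 22.5694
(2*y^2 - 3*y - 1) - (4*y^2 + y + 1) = -2*y^2 - 4*y - 2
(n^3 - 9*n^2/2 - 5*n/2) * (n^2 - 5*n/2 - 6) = n^5 - 7*n^4 + 11*n^3/4 + 133*n^2/4 + 15*n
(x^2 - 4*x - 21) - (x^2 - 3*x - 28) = 7 - x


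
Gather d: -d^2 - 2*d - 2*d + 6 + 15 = -d^2 - 4*d + 21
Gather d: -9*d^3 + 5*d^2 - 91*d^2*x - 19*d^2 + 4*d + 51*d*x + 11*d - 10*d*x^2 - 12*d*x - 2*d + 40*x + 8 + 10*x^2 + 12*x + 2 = -9*d^3 + d^2*(-91*x - 14) + d*(-10*x^2 + 39*x + 13) + 10*x^2 + 52*x + 10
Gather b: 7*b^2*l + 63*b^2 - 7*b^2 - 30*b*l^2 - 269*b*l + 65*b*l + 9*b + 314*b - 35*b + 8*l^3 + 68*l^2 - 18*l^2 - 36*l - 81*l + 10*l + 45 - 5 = b^2*(7*l + 56) + b*(-30*l^2 - 204*l + 288) + 8*l^3 + 50*l^2 - 107*l + 40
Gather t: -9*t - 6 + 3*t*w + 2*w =t*(3*w - 9) + 2*w - 6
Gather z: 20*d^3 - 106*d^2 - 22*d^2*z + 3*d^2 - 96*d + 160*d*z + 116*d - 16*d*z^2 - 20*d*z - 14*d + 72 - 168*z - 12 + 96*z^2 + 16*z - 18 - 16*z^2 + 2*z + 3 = 20*d^3 - 103*d^2 + 6*d + z^2*(80 - 16*d) + z*(-22*d^2 + 140*d - 150) + 45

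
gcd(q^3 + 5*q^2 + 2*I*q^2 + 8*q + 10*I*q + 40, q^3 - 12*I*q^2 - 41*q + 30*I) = 1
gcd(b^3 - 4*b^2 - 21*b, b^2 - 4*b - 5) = 1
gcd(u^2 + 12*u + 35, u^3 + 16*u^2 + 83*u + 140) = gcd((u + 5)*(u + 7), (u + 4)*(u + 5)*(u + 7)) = u^2 + 12*u + 35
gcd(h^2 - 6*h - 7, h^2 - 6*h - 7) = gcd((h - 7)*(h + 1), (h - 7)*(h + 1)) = h^2 - 6*h - 7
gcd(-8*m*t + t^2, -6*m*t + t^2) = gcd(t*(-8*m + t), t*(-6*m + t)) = t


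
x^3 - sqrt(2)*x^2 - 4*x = x*(x - 2*sqrt(2))*(x + sqrt(2))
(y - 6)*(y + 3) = y^2 - 3*y - 18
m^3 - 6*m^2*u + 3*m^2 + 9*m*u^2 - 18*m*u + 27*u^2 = (m + 3)*(m - 3*u)^2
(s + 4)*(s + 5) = s^2 + 9*s + 20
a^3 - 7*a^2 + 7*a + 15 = (a - 5)*(a - 3)*(a + 1)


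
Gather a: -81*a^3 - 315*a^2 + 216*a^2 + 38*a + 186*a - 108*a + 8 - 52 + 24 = -81*a^3 - 99*a^2 + 116*a - 20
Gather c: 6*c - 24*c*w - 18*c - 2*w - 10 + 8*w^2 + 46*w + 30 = c*(-24*w - 12) + 8*w^2 + 44*w + 20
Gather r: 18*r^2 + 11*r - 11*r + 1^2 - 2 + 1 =18*r^2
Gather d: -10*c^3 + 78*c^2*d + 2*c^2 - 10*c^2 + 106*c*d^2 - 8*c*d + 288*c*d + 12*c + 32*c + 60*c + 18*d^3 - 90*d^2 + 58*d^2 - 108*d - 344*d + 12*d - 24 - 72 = -10*c^3 - 8*c^2 + 104*c + 18*d^3 + d^2*(106*c - 32) + d*(78*c^2 + 280*c - 440) - 96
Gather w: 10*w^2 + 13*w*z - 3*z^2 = 10*w^2 + 13*w*z - 3*z^2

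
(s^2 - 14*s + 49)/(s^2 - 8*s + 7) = (s - 7)/(s - 1)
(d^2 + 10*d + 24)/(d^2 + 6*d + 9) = (d^2 + 10*d + 24)/(d^2 + 6*d + 9)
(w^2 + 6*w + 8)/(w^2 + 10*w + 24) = (w + 2)/(w + 6)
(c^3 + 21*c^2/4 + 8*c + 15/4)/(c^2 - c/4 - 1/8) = 2*(4*c^3 + 21*c^2 + 32*c + 15)/(8*c^2 - 2*c - 1)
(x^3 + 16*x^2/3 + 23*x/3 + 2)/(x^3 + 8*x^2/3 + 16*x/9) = 3*(3*x^3 + 16*x^2 + 23*x + 6)/(x*(9*x^2 + 24*x + 16))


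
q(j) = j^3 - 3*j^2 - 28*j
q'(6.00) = 44.00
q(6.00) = -60.00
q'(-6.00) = 116.00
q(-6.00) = -156.00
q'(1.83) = -28.93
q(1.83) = -55.16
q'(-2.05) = -3.09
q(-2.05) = 36.18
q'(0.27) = -29.40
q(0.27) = -7.76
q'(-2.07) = -2.73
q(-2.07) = 36.24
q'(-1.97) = -4.54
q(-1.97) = 35.87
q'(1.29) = -30.75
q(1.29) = -38.97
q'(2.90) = -20.17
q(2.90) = -82.04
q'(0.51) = -30.28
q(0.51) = -14.93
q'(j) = 3*j^2 - 6*j - 28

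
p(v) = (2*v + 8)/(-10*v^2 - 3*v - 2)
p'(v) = (2*v + 8)*(20*v + 3)/(-10*v^2 - 3*v - 2)^2 + 2/(-10*v^2 - 3*v - 2) = 20*(v^2 + 8*v + 1)/(100*v^4 + 60*v^3 + 49*v^2 + 12*v + 4)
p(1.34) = -0.45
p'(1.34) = 0.47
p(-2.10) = -0.10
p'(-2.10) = -0.14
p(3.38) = -0.12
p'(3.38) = 0.05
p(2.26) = -0.21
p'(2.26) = 0.14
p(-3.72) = -0.00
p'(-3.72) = -0.02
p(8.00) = -0.04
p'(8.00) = 0.01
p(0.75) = -0.96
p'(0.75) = 1.55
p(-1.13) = -0.50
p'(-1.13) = -1.04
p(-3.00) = -0.02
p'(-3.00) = -0.04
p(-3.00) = -0.02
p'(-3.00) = -0.04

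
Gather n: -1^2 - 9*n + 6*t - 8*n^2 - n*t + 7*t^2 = -8*n^2 + n*(-t - 9) + 7*t^2 + 6*t - 1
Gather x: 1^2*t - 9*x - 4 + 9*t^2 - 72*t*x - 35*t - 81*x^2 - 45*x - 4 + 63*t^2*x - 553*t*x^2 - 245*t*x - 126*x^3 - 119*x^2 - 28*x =9*t^2 - 34*t - 126*x^3 + x^2*(-553*t - 200) + x*(63*t^2 - 317*t - 82) - 8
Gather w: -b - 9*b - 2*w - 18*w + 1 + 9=-10*b - 20*w + 10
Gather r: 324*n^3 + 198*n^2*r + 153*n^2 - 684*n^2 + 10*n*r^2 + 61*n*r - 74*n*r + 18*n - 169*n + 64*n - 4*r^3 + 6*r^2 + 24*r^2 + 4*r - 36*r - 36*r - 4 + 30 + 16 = 324*n^3 - 531*n^2 - 87*n - 4*r^3 + r^2*(10*n + 30) + r*(198*n^2 - 13*n - 68) + 42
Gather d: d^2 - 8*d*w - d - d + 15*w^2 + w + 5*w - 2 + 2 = d^2 + d*(-8*w - 2) + 15*w^2 + 6*w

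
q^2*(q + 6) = q^3 + 6*q^2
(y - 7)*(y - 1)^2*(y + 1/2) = y^4 - 17*y^3/2 + 21*y^2/2 + y/2 - 7/2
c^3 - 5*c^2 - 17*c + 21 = (c - 7)*(c - 1)*(c + 3)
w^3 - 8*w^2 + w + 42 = (w - 7)*(w - 3)*(w + 2)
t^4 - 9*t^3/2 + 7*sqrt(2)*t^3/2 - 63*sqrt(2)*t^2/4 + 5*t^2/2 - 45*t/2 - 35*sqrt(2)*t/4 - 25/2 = (t - 5)*(t + 1/2)*(t + sqrt(2))*(t + 5*sqrt(2)/2)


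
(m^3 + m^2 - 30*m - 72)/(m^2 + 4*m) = m - 3 - 18/m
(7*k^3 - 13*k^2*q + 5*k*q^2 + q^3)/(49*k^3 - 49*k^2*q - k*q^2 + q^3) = (-k + q)/(-7*k + q)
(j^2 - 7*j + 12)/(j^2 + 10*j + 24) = (j^2 - 7*j + 12)/(j^2 + 10*j + 24)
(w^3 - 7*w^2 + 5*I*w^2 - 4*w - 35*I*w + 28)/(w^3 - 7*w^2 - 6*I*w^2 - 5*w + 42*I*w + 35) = (w^2 + 5*I*w - 4)/(w^2 - 6*I*w - 5)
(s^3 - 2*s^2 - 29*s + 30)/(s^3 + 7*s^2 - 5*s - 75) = (s^2 - 7*s + 6)/(s^2 + 2*s - 15)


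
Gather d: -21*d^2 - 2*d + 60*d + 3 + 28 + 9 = -21*d^2 + 58*d + 40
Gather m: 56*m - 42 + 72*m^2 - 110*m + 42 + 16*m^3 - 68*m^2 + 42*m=16*m^3 + 4*m^2 - 12*m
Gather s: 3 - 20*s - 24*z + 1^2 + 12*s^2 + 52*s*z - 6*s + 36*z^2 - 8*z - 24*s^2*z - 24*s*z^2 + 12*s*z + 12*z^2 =s^2*(12 - 24*z) + s*(-24*z^2 + 64*z - 26) + 48*z^2 - 32*z + 4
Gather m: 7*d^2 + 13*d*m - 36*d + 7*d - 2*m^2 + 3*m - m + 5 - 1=7*d^2 - 29*d - 2*m^2 + m*(13*d + 2) + 4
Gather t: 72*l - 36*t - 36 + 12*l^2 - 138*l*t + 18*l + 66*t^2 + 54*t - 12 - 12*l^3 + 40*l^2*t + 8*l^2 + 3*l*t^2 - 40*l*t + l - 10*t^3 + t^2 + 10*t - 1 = -12*l^3 + 20*l^2 + 91*l - 10*t^3 + t^2*(3*l + 67) + t*(40*l^2 - 178*l + 28) - 49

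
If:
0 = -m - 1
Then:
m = -1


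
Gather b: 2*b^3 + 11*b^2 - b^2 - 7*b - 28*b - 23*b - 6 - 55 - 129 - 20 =2*b^3 + 10*b^2 - 58*b - 210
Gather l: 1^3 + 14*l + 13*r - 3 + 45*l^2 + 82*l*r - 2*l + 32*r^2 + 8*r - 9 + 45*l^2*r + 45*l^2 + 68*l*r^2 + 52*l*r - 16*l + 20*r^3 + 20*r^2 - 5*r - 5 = l^2*(45*r + 90) + l*(68*r^2 + 134*r - 4) + 20*r^3 + 52*r^2 + 16*r - 16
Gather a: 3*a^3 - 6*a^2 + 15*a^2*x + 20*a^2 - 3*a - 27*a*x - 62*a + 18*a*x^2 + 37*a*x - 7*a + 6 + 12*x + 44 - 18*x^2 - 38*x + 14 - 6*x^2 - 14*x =3*a^3 + a^2*(15*x + 14) + a*(18*x^2 + 10*x - 72) - 24*x^2 - 40*x + 64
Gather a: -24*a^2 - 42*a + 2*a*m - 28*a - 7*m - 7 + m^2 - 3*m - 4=-24*a^2 + a*(2*m - 70) + m^2 - 10*m - 11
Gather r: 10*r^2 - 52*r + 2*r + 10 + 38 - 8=10*r^2 - 50*r + 40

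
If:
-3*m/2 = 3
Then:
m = -2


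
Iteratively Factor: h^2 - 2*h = (h - 2)*(h)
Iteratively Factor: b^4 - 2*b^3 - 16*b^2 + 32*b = (b)*(b^3 - 2*b^2 - 16*b + 32) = b*(b + 4)*(b^2 - 6*b + 8) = b*(b - 2)*(b + 4)*(b - 4)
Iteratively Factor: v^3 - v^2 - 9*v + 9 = (v - 1)*(v^2 - 9) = (v - 3)*(v - 1)*(v + 3)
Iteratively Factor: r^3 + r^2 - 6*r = (r)*(r^2 + r - 6) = r*(r + 3)*(r - 2)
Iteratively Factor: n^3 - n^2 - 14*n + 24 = (n + 4)*(n^2 - 5*n + 6) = (n - 2)*(n + 4)*(n - 3)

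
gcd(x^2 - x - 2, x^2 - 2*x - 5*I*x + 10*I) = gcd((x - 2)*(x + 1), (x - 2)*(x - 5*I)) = x - 2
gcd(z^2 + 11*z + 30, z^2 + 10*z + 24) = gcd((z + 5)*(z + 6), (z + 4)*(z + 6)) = z + 6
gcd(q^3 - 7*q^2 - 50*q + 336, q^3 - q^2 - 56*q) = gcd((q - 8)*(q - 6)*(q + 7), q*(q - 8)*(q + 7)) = q^2 - q - 56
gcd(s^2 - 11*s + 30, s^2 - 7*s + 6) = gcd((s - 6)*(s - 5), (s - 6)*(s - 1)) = s - 6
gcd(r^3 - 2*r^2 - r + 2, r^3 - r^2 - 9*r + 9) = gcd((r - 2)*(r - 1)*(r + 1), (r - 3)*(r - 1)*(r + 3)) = r - 1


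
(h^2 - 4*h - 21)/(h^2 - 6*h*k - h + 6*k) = (h^2 - 4*h - 21)/(h^2 - 6*h*k - h + 6*k)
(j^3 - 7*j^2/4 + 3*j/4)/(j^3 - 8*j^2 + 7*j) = (j - 3/4)/(j - 7)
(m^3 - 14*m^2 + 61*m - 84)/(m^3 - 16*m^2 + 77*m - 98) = (m^2 - 7*m + 12)/(m^2 - 9*m + 14)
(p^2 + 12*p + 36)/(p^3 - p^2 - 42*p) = (p + 6)/(p*(p - 7))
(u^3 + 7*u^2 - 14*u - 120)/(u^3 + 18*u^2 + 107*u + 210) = (u - 4)/(u + 7)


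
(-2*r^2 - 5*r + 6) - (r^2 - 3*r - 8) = -3*r^2 - 2*r + 14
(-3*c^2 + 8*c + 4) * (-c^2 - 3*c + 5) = 3*c^4 + c^3 - 43*c^2 + 28*c + 20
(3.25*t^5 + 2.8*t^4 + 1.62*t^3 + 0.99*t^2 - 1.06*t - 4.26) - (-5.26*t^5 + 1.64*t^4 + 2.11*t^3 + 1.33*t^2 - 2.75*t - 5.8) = 8.51*t^5 + 1.16*t^4 - 0.49*t^3 - 0.34*t^2 + 1.69*t + 1.54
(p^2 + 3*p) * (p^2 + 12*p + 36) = p^4 + 15*p^3 + 72*p^2 + 108*p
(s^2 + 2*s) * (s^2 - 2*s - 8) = s^4 - 12*s^2 - 16*s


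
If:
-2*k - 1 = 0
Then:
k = -1/2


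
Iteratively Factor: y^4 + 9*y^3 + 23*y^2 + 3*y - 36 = (y + 3)*(y^3 + 6*y^2 + 5*y - 12) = (y + 3)^2*(y^2 + 3*y - 4) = (y - 1)*(y + 3)^2*(y + 4)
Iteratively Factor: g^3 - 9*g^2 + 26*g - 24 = (g - 3)*(g^2 - 6*g + 8) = (g - 4)*(g - 3)*(g - 2)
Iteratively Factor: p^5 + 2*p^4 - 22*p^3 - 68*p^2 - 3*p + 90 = (p - 5)*(p^4 + 7*p^3 + 13*p^2 - 3*p - 18) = (p - 5)*(p - 1)*(p^3 + 8*p^2 + 21*p + 18) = (p - 5)*(p - 1)*(p + 3)*(p^2 + 5*p + 6) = (p - 5)*(p - 1)*(p + 2)*(p + 3)*(p + 3)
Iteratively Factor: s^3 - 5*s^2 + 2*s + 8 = (s - 4)*(s^2 - s - 2) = (s - 4)*(s - 2)*(s + 1)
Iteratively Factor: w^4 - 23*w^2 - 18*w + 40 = (w - 5)*(w^3 + 5*w^2 + 2*w - 8) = (w - 5)*(w + 4)*(w^2 + w - 2) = (w - 5)*(w - 1)*(w + 4)*(w + 2)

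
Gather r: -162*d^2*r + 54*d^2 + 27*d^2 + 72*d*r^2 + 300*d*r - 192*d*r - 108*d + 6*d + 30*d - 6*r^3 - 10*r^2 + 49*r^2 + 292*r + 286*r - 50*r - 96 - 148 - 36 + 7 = 81*d^2 - 72*d - 6*r^3 + r^2*(72*d + 39) + r*(-162*d^2 + 108*d + 528) - 273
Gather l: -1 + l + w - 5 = l + w - 6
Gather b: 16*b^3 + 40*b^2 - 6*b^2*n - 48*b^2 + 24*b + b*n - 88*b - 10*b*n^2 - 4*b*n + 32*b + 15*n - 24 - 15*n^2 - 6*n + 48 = 16*b^3 + b^2*(-6*n - 8) + b*(-10*n^2 - 3*n - 32) - 15*n^2 + 9*n + 24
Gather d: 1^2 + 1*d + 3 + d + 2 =2*d + 6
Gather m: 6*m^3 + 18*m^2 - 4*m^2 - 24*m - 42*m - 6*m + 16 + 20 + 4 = 6*m^3 + 14*m^2 - 72*m + 40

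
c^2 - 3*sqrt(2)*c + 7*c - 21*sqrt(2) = (c + 7)*(c - 3*sqrt(2))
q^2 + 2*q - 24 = (q - 4)*(q + 6)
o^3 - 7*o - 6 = (o - 3)*(o + 1)*(o + 2)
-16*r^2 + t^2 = (-4*r + t)*(4*r + t)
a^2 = a^2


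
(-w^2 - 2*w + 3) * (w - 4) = -w^3 + 2*w^2 + 11*w - 12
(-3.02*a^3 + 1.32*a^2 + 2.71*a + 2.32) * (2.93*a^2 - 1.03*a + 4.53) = -8.8486*a^5 + 6.9782*a^4 - 7.0999*a^3 + 9.9859*a^2 + 9.8867*a + 10.5096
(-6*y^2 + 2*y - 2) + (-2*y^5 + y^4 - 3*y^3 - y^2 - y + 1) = -2*y^5 + y^4 - 3*y^3 - 7*y^2 + y - 1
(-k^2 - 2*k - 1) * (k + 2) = -k^3 - 4*k^2 - 5*k - 2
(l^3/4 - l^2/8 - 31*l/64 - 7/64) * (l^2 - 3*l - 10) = l^5/4 - 7*l^4/8 - 167*l^3/64 + 83*l^2/32 + 331*l/64 + 35/32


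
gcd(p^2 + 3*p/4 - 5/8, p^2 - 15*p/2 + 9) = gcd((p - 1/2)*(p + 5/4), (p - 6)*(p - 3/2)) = 1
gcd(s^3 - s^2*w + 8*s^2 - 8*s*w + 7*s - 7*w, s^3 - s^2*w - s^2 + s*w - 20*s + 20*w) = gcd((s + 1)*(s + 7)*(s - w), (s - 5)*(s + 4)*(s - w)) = s - w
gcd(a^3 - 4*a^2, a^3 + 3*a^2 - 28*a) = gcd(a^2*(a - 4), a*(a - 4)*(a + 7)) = a^2 - 4*a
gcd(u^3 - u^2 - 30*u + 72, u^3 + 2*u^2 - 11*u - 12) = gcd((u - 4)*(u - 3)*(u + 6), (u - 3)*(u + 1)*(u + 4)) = u - 3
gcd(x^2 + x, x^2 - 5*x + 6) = 1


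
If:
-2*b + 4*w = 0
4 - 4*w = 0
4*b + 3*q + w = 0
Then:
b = 2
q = -3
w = 1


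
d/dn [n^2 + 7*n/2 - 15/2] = 2*n + 7/2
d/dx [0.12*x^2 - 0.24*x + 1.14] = 0.24*x - 0.24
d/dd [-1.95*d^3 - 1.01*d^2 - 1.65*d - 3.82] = -5.85*d^2 - 2.02*d - 1.65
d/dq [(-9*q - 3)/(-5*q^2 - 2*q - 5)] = 3*(-15*q^2 - 10*q + 13)/(25*q^4 + 20*q^3 + 54*q^2 + 20*q + 25)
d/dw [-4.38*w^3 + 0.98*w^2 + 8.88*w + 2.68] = -13.14*w^2 + 1.96*w + 8.88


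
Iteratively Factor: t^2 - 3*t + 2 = (t - 2)*(t - 1)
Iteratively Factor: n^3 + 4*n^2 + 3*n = (n)*(n^2 + 4*n + 3) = n*(n + 1)*(n + 3)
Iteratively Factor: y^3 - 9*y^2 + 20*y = (y - 5)*(y^2 - 4*y) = y*(y - 5)*(y - 4)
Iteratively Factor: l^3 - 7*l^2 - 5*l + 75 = (l - 5)*(l^2 - 2*l - 15) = (l - 5)^2*(l + 3)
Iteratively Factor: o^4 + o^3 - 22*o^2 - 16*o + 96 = (o - 2)*(o^3 + 3*o^2 - 16*o - 48) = (o - 4)*(o - 2)*(o^2 + 7*o + 12) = (o - 4)*(o - 2)*(o + 4)*(o + 3)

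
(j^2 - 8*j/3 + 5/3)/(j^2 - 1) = (j - 5/3)/(j + 1)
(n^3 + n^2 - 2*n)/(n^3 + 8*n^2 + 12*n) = (n - 1)/(n + 6)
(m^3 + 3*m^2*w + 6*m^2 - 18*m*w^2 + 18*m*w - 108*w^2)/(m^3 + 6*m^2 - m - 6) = (m^2 + 3*m*w - 18*w^2)/(m^2 - 1)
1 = 1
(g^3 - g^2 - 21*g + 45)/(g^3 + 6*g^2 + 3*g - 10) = (g^2 - 6*g + 9)/(g^2 + g - 2)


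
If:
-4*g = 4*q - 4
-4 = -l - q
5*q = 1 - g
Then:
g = 1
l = 4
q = 0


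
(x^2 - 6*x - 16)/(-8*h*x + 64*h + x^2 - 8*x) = (x + 2)/(-8*h + x)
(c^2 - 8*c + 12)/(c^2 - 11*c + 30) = (c - 2)/(c - 5)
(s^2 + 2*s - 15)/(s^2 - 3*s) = (s + 5)/s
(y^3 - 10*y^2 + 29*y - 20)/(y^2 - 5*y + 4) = y - 5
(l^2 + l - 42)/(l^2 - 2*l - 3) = (-l^2 - l + 42)/(-l^2 + 2*l + 3)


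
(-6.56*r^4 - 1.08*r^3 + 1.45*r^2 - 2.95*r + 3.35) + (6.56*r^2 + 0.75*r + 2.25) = -6.56*r^4 - 1.08*r^3 + 8.01*r^2 - 2.2*r + 5.6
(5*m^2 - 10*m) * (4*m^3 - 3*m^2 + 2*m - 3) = 20*m^5 - 55*m^4 + 40*m^3 - 35*m^2 + 30*m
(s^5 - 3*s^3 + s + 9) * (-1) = -s^5 + 3*s^3 - s - 9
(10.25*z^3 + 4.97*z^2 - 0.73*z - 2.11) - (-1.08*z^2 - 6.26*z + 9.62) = 10.25*z^3 + 6.05*z^2 + 5.53*z - 11.73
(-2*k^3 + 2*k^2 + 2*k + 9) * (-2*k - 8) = 4*k^4 + 12*k^3 - 20*k^2 - 34*k - 72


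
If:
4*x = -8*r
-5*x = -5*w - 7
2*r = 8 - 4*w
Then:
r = -34/15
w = 47/15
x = 68/15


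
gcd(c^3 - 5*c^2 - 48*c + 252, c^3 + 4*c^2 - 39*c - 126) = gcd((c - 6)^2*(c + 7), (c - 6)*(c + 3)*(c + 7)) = c^2 + c - 42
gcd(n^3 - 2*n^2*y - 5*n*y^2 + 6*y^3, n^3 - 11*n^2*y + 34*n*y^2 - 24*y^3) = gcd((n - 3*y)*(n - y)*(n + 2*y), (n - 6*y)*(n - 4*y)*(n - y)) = -n + y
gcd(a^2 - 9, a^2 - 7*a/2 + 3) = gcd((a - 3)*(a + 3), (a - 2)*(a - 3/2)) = 1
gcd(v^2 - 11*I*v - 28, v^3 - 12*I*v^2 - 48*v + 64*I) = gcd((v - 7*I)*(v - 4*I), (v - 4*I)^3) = v - 4*I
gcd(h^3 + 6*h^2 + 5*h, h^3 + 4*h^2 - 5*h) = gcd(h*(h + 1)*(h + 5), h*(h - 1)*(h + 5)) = h^2 + 5*h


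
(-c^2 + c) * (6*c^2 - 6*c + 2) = -6*c^4 + 12*c^3 - 8*c^2 + 2*c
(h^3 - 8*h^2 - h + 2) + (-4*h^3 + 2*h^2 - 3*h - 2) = -3*h^3 - 6*h^2 - 4*h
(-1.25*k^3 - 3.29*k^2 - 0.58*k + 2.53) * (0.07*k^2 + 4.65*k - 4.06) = -0.0875*k^5 - 6.0428*k^4 - 10.2641*k^3 + 10.8375*k^2 + 14.1193*k - 10.2718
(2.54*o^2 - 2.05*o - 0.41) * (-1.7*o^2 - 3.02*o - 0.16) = -4.318*o^4 - 4.1858*o^3 + 6.4816*o^2 + 1.5662*o + 0.0656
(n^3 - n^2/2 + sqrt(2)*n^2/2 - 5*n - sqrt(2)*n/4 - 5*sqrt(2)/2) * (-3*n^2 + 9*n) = -3*n^5 - 3*sqrt(2)*n^4/2 + 21*n^4/2 + 21*sqrt(2)*n^3/4 + 21*n^3/2 - 45*n^2 + 21*sqrt(2)*n^2/4 - 45*sqrt(2)*n/2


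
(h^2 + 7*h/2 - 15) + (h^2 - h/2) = 2*h^2 + 3*h - 15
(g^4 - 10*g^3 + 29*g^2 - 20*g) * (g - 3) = g^5 - 13*g^4 + 59*g^3 - 107*g^2 + 60*g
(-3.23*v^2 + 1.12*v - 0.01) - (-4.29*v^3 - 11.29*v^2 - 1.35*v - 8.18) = 4.29*v^3 + 8.06*v^2 + 2.47*v + 8.17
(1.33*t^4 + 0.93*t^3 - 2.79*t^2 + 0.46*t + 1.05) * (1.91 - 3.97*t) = -5.2801*t^5 - 1.1518*t^4 + 12.8526*t^3 - 7.1551*t^2 - 3.2899*t + 2.0055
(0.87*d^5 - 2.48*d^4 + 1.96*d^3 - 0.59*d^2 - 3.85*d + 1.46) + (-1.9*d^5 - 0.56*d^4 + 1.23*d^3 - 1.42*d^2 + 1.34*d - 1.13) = -1.03*d^5 - 3.04*d^4 + 3.19*d^3 - 2.01*d^2 - 2.51*d + 0.33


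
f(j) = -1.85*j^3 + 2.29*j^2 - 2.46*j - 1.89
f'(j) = -5.55*j^2 + 4.58*j - 2.46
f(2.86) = -33.47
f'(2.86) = -34.76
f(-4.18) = 183.52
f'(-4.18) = -118.58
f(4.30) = -117.21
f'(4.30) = -85.39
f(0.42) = -2.66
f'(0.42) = -1.52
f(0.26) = -2.41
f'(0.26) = -1.64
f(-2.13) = 31.62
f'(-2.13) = -37.40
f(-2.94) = 72.15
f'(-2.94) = -63.90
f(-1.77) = 19.90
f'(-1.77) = -27.95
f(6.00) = -333.81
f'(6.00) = -174.78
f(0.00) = -1.89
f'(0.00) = -2.46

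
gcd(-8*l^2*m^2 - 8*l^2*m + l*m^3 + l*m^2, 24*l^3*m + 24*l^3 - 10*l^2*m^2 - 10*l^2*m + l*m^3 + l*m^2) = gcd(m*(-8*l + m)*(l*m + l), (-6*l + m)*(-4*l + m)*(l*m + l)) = l*m + l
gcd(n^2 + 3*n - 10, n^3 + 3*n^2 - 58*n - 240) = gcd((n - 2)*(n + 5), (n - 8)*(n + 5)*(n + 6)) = n + 5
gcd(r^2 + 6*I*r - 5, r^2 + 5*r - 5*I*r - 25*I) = 1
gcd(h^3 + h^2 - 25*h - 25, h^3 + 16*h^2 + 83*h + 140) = h + 5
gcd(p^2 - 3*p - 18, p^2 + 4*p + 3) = p + 3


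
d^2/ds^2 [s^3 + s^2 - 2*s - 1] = 6*s + 2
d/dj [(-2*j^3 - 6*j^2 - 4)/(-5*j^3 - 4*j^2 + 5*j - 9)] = 2*(-11*j^4 - 10*j^3 - 18*j^2 + 38*j + 10)/(25*j^6 + 40*j^5 - 34*j^4 + 50*j^3 + 97*j^2 - 90*j + 81)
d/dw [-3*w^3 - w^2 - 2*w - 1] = -9*w^2 - 2*w - 2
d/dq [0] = 0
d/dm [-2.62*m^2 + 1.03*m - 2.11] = 1.03 - 5.24*m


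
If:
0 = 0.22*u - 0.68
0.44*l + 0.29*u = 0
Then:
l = -2.04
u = 3.09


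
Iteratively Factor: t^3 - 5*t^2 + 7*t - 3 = (t - 1)*(t^2 - 4*t + 3) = (t - 1)^2*(t - 3)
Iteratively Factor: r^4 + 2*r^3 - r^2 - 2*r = (r + 2)*(r^3 - r) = (r + 1)*(r + 2)*(r^2 - r) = (r - 1)*(r + 1)*(r + 2)*(r)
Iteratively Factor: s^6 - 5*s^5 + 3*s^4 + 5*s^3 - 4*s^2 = (s - 1)*(s^5 - 4*s^4 - s^3 + 4*s^2) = (s - 4)*(s - 1)*(s^4 - s^2) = (s - 4)*(s - 1)*(s + 1)*(s^3 - s^2) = s*(s - 4)*(s - 1)*(s + 1)*(s^2 - s) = s^2*(s - 4)*(s - 1)*(s + 1)*(s - 1)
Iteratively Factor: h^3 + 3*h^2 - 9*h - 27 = (h + 3)*(h^2 - 9) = (h - 3)*(h + 3)*(h + 3)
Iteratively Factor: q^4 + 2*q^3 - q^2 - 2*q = (q)*(q^3 + 2*q^2 - q - 2) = q*(q + 1)*(q^2 + q - 2) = q*(q - 1)*(q + 1)*(q + 2)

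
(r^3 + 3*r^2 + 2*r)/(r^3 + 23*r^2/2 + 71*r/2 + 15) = 2*r*(r^2 + 3*r + 2)/(2*r^3 + 23*r^2 + 71*r + 30)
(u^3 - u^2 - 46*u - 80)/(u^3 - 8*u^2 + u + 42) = (u^2 - 3*u - 40)/(u^2 - 10*u + 21)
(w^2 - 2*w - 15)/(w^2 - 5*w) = (w + 3)/w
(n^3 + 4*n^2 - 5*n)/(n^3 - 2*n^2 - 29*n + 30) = n/(n - 6)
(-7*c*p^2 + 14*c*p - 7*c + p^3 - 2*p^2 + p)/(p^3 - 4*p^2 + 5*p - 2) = (-7*c + p)/(p - 2)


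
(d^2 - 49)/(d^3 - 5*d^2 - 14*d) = (d + 7)/(d*(d + 2))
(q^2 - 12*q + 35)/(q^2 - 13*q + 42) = (q - 5)/(q - 6)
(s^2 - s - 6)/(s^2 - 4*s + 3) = (s + 2)/(s - 1)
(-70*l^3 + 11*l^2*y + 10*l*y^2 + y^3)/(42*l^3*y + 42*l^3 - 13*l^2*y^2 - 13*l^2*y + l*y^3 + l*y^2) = (-70*l^3 + 11*l^2*y + 10*l*y^2 + y^3)/(l*(42*l^2*y + 42*l^2 - 13*l*y^2 - 13*l*y + y^3 + y^2))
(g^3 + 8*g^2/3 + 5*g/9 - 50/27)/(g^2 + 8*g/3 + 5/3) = (g^2 + g - 10/9)/(g + 1)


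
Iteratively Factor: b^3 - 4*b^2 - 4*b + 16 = (b - 2)*(b^2 - 2*b - 8) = (b - 2)*(b + 2)*(b - 4)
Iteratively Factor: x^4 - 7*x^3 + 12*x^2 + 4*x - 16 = (x - 2)*(x^3 - 5*x^2 + 2*x + 8) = (x - 4)*(x - 2)*(x^2 - x - 2) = (x - 4)*(x - 2)^2*(x + 1)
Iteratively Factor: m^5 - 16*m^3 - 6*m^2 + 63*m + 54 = (m + 3)*(m^4 - 3*m^3 - 7*m^2 + 15*m + 18) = (m - 3)*(m + 3)*(m^3 - 7*m - 6) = (m - 3)^2*(m + 3)*(m^2 + 3*m + 2) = (m - 3)^2*(m + 2)*(m + 3)*(m + 1)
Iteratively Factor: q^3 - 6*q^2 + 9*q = (q)*(q^2 - 6*q + 9) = q*(q - 3)*(q - 3)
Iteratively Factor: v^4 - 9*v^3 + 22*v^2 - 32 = (v - 2)*(v^3 - 7*v^2 + 8*v + 16) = (v - 2)*(v + 1)*(v^2 - 8*v + 16) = (v - 4)*(v - 2)*(v + 1)*(v - 4)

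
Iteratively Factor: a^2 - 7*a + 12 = (a - 4)*(a - 3)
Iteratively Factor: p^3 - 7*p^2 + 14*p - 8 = (p - 1)*(p^2 - 6*p + 8) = (p - 2)*(p - 1)*(p - 4)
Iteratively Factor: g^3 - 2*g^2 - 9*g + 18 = (g - 3)*(g^2 + g - 6) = (g - 3)*(g - 2)*(g + 3)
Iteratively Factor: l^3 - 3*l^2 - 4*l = (l - 4)*(l^2 + l) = (l - 4)*(l + 1)*(l)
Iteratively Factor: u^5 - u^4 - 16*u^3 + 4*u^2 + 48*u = (u + 3)*(u^4 - 4*u^3 - 4*u^2 + 16*u) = (u - 4)*(u + 3)*(u^3 - 4*u) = (u - 4)*(u + 2)*(u + 3)*(u^2 - 2*u) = (u - 4)*(u - 2)*(u + 2)*(u + 3)*(u)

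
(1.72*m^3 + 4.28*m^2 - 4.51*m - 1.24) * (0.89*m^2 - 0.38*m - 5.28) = 1.5308*m^5 + 3.1556*m^4 - 14.7219*m^3 - 21.9882*m^2 + 24.284*m + 6.5472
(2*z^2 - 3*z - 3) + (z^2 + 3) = 3*z^2 - 3*z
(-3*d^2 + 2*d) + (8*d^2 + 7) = 5*d^2 + 2*d + 7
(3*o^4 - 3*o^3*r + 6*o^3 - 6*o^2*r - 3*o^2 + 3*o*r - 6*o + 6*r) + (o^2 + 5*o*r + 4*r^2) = 3*o^4 - 3*o^3*r + 6*o^3 - 6*o^2*r - 2*o^2 + 8*o*r - 6*o + 4*r^2 + 6*r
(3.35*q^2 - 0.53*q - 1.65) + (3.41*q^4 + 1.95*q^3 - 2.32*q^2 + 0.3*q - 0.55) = 3.41*q^4 + 1.95*q^3 + 1.03*q^2 - 0.23*q - 2.2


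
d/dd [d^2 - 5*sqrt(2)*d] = 2*d - 5*sqrt(2)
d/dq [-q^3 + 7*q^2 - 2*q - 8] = -3*q^2 + 14*q - 2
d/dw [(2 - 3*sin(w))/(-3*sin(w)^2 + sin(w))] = (-9*cos(w) + 12/tan(w) - 2*cos(w)/sin(w)^2)/(3*sin(w) - 1)^2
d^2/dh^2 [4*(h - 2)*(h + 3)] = 8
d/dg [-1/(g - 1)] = (g - 1)^(-2)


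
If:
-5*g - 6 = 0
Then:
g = -6/5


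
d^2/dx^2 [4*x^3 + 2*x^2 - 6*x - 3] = 24*x + 4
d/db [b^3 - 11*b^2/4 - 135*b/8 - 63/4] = 3*b^2 - 11*b/2 - 135/8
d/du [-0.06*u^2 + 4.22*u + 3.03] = 4.22 - 0.12*u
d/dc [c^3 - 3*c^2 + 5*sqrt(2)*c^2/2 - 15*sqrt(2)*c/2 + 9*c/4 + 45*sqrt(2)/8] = 3*c^2 - 6*c + 5*sqrt(2)*c - 15*sqrt(2)/2 + 9/4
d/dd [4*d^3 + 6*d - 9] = 12*d^2 + 6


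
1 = 1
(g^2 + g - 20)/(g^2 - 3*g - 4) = (g + 5)/(g + 1)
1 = 1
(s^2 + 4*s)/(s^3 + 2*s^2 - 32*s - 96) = s/(s^2 - 2*s - 24)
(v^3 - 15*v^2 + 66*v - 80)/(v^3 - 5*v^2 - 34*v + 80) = (v - 5)/(v + 5)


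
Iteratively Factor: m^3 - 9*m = (m)*(m^2 - 9) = m*(m + 3)*(m - 3)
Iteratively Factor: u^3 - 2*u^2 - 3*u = (u)*(u^2 - 2*u - 3) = u*(u - 3)*(u + 1)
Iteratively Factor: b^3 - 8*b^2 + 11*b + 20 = (b - 4)*(b^2 - 4*b - 5) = (b - 4)*(b + 1)*(b - 5)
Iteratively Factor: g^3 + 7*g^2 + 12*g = (g)*(g^2 + 7*g + 12) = g*(g + 4)*(g + 3)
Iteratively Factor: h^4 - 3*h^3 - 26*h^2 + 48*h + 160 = (h + 4)*(h^3 - 7*h^2 + 2*h + 40) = (h - 5)*(h + 4)*(h^2 - 2*h - 8) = (h - 5)*(h - 4)*(h + 4)*(h + 2)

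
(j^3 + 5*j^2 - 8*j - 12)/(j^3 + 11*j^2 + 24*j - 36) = (j^2 - j - 2)/(j^2 + 5*j - 6)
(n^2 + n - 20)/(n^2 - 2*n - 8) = (n + 5)/(n + 2)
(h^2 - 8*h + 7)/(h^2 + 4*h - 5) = (h - 7)/(h + 5)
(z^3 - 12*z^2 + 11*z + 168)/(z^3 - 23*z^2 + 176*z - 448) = (z + 3)/(z - 8)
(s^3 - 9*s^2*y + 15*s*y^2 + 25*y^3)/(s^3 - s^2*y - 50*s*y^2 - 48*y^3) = (-s^2 + 10*s*y - 25*y^2)/(-s^2 + 2*s*y + 48*y^2)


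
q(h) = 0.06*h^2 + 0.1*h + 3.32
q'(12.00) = 1.54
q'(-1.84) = -0.12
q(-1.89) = 3.35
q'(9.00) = 1.18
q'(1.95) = 0.33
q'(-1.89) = -0.13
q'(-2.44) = -0.19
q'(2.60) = 0.41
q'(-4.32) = -0.42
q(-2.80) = 3.51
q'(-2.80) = -0.24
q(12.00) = 13.16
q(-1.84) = 3.34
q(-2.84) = 3.52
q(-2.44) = 3.43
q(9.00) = 9.08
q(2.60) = 3.99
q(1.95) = 3.74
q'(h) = 0.12*h + 0.1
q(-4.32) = 4.01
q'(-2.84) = -0.24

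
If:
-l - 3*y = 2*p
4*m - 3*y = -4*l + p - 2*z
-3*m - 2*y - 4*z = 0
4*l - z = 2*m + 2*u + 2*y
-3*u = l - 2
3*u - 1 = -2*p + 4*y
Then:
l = 145/647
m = -210/647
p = -149/647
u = 383/647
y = 51/647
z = 132/647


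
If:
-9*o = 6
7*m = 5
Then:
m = 5/7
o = -2/3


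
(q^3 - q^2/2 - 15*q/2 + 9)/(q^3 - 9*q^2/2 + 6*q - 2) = (2*q^2 + 3*q - 9)/(2*q^2 - 5*q + 2)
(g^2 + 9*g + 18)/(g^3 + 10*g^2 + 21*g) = (g + 6)/(g*(g + 7))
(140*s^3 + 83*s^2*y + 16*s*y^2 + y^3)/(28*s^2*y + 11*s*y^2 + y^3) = (5*s + y)/y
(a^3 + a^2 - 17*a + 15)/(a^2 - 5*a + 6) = (a^2 + 4*a - 5)/(a - 2)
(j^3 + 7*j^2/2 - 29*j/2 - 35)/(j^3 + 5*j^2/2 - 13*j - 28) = (j + 5)/(j + 4)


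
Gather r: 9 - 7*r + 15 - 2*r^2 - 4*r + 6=-2*r^2 - 11*r + 30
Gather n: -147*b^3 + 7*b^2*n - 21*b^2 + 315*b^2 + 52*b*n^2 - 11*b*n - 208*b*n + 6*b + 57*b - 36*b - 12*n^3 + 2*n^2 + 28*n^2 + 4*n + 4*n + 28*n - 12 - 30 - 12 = -147*b^3 + 294*b^2 + 27*b - 12*n^3 + n^2*(52*b + 30) + n*(7*b^2 - 219*b + 36) - 54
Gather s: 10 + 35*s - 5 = 35*s + 5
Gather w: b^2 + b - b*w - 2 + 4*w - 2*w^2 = b^2 + b - 2*w^2 + w*(4 - b) - 2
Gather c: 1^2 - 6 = -5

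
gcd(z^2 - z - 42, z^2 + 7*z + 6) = z + 6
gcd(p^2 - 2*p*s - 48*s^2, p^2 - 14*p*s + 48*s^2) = p - 8*s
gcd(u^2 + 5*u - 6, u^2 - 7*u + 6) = u - 1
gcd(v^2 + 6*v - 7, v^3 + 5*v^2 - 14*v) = v + 7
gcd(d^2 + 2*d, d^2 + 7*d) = d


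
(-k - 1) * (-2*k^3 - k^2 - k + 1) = 2*k^4 + 3*k^3 + 2*k^2 - 1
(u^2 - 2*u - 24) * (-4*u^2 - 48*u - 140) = -4*u^4 - 40*u^3 + 52*u^2 + 1432*u + 3360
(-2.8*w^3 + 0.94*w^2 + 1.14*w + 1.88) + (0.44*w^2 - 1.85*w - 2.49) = -2.8*w^3 + 1.38*w^2 - 0.71*w - 0.61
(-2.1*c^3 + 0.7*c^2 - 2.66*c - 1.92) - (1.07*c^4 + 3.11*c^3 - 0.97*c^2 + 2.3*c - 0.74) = -1.07*c^4 - 5.21*c^3 + 1.67*c^2 - 4.96*c - 1.18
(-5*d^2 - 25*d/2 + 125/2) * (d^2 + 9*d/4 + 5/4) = -5*d^4 - 95*d^3/4 + 225*d^2/8 + 125*d + 625/8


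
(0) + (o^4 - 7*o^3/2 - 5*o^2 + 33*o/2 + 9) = o^4 - 7*o^3/2 - 5*o^2 + 33*o/2 + 9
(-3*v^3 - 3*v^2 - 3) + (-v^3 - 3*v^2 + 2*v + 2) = -4*v^3 - 6*v^2 + 2*v - 1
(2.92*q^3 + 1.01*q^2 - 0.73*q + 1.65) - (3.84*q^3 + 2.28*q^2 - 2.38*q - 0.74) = -0.92*q^3 - 1.27*q^2 + 1.65*q + 2.39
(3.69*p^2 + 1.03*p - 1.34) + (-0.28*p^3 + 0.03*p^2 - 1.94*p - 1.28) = -0.28*p^3 + 3.72*p^2 - 0.91*p - 2.62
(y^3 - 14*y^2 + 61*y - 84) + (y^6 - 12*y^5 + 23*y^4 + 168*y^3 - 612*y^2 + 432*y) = y^6 - 12*y^5 + 23*y^4 + 169*y^3 - 626*y^2 + 493*y - 84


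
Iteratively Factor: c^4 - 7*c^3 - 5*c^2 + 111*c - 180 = (c - 3)*(c^3 - 4*c^2 - 17*c + 60) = (c - 3)^2*(c^2 - c - 20) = (c - 3)^2*(c + 4)*(c - 5)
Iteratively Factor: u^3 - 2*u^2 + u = (u - 1)*(u^2 - u) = u*(u - 1)*(u - 1)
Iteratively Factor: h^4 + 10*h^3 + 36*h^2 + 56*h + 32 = (h + 2)*(h^3 + 8*h^2 + 20*h + 16) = (h + 2)^2*(h^2 + 6*h + 8) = (h + 2)^3*(h + 4)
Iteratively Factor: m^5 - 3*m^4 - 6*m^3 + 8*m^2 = (m - 4)*(m^4 + m^3 - 2*m^2) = (m - 4)*(m - 1)*(m^3 + 2*m^2) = m*(m - 4)*(m - 1)*(m^2 + 2*m) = m*(m - 4)*(m - 1)*(m + 2)*(m)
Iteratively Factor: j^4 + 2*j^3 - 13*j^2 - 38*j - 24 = (j + 3)*(j^3 - j^2 - 10*j - 8) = (j - 4)*(j + 3)*(j^2 + 3*j + 2) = (j - 4)*(j + 2)*(j + 3)*(j + 1)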